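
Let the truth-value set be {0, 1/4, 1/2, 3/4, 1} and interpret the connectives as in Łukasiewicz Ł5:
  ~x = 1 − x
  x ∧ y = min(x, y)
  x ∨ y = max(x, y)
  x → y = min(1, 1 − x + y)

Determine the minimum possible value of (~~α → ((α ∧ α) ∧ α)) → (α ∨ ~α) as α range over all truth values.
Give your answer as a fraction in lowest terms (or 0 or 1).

1/2

Take α = 1/2:
~α = ~1/2 = 1/2
~~α = ~1/2 = 1/2
α ∧ α = 1/2 ∧ 1/2 = 1/2
(α ∧ α) ∧ α = 1/2 ∧ 1/2 = 1/2
~~α → ((α ∧ α) ∧ α) = 1/2 → 1/2 = 1
~α = ~1/2 = 1/2
α ∨ ~α = 1/2 ∨ 1/2 = 1/2
(~~α → ((α ∧ α) ∧ α)) → (α ∨ ~α) = 1 → 1/2 = 1/2
No assignment yields a value below 1/2, so this is the minimum.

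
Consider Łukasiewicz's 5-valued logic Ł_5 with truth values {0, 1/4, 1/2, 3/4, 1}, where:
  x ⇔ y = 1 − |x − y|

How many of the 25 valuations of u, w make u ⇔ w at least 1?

5

value 1: 5 assignments (counts)
value 3/4: 8 assignments
value 1/2: 6 assignments
value 1/4: 4 assignments
value 0: 2 assignments
So 5 of the 25 assignments meet the threshold.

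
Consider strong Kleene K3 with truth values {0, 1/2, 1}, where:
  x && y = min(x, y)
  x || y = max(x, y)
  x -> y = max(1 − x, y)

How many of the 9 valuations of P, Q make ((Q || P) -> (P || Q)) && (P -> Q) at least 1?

P = 0, Q = 0 ↦ 1  ≥
P = 0, Q = 1/2 ↦ 1/2  <
P = 0, Q = 1 ↦ 1  ≥
P = 1/2, Q = 0 ↦ 1/2  <
P = 1/2, Q = 1/2 ↦ 1/2  <
P = 1/2, Q = 1 ↦ 1  ≥
P = 1, Q = 0 ↦ 0  <
P = 1, Q = 1/2 ↦ 1/2  <
P = 1, Q = 1 ↦ 1  ≥
So 4 of the 9 assignments meet the threshold.

4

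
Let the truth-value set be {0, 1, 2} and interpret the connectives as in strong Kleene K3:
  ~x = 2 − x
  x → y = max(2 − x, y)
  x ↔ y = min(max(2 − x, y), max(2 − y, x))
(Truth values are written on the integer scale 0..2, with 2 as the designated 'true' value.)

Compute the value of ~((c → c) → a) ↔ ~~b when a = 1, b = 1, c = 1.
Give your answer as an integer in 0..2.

1

c → c = 1 → 1 = 1
(c → c) → a = 1 → 1 = 1
~((c → c) → a) = ~1 = 1
~b = ~1 = 1
~~b = ~1 = 1
~((c → c) → a) ↔ ~~b = 1 ↔ 1 = 1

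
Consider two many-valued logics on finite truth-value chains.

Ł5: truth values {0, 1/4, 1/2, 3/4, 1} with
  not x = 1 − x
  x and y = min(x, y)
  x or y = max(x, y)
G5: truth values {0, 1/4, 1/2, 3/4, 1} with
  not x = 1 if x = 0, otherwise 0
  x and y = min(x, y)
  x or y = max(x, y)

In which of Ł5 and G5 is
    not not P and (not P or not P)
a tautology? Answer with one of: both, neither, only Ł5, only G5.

neither

In Ł5: at P = 0 the value is 0 — not a tautology.
In G5: at P = 0 the value is 0 — not a tautology.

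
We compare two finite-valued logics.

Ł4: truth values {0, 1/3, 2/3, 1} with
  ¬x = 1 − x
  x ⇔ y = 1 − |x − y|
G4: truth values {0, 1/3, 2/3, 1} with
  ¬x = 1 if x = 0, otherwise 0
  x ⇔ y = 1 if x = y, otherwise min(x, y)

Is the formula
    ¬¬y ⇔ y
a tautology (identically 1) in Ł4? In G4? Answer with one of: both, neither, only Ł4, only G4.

In Ł4: every assignment gives 1 — tautology.
In G4: at y = 1/3 the value is 1/3 — not a tautology.

only Ł4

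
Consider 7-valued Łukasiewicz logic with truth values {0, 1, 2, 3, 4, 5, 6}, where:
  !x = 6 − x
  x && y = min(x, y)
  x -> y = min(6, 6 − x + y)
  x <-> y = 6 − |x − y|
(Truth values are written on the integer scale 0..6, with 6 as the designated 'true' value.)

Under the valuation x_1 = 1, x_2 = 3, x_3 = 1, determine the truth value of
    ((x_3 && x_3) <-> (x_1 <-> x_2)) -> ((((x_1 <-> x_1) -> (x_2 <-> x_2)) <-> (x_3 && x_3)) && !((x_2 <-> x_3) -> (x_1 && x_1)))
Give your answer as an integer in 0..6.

4

x_3 && x_3 = 1 && 1 = 1
x_1 <-> x_2 = 1 <-> 3 = 4
(x_3 && x_3) <-> (x_1 <-> x_2) = 1 <-> 4 = 3
x_1 <-> x_1 = 1 <-> 1 = 6
x_2 <-> x_2 = 3 <-> 3 = 6
(x_1 <-> x_1) -> (x_2 <-> x_2) = 6 -> 6 = 6
x_3 && x_3 = 1 && 1 = 1
((x_1 <-> x_1) -> (x_2 <-> x_2)) <-> (x_3 && x_3) = 6 <-> 1 = 1
x_2 <-> x_3 = 3 <-> 1 = 4
x_1 && x_1 = 1 && 1 = 1
(x_2 <-> x_3) -> (x_1 && x_1) = 4 -> 1 = 3
!((x_2 <-> x_3) -> (x_1 && x_1)) = !3 = 3
(((x_1 <-> x_1) -> (x_2 <-> x_2)) <-> (x_3 && x_3)) && !((x_2 <-> x_3) -> (x_1 && x_1)) = 1 && 3 = 1
((x_3 && x_3) <-> (x_1 <-> x_2)) -> ((((x_1 <-> x_1) -> (x_2 <-> x_2)) <-> (x_3 && x_3)) && !((x_2 <-> x_3) -> (x_1 && x_1))) = 3 -> 1 = 4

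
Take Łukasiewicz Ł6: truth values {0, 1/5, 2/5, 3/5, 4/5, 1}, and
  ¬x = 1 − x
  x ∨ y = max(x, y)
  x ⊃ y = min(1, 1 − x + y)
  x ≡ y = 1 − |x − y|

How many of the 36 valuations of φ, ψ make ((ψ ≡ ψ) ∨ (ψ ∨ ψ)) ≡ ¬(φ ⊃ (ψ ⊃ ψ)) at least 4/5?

0

value 0: 36 assignments
So 0 of the 36 assignments meet the threshold.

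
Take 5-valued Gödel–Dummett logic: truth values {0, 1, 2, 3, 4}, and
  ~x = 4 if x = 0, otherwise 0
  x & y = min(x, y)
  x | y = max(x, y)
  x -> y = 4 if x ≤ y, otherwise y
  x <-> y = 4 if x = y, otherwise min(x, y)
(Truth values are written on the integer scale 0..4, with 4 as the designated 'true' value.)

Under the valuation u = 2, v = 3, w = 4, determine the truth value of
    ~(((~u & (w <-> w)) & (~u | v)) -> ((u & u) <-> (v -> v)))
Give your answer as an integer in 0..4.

0

~u = ~2 = 0
w <-> w = 4 <-> 4 = 4
~u & (w <-> w) = 0 & 4 = 0
~u = ~2 = 0
~u | v = 0 | 3 = 3
(~u & (w <-> w)) & (~u | v) = 0 & 3 = 0
u & u = 2 & 2 = 2
v -> v = 3 -> 3 = 4
(u & u) <-> (v -> v) = 2 <-> 4 = 2
((~u & (w <-> w)) & (~u | v)) -> ((u & u) <-> (v -> v)) = 0 -> 2 = 4
~(((~u & (w <-> w)) & (~u | v)) -> ((u & u) <-> (v -> v))) = ~4 = 0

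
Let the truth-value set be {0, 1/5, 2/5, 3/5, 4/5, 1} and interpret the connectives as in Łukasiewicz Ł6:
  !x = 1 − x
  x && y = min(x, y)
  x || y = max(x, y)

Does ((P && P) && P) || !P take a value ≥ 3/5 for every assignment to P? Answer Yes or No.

P = 0 ↦ 1
P = 1/5 ↦ 4/5
P = 2/5 ↦ 3/5
P = 3/5 ↦ 3/5
P = 4/5 ↦ 4/5
P = 1 ↦ 1
Every assignment gives a value ≥ 3/5.

Yes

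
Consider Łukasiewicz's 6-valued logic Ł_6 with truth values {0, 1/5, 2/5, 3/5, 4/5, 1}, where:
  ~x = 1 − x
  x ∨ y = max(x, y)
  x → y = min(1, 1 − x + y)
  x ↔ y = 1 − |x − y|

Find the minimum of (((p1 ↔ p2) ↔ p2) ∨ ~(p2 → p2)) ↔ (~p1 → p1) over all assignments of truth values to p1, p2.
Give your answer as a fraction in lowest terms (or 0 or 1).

Take p1 = 0, p2 = 2/5:
p1 ↔ p2 = 0 ↔ 2/5 = 3/5
(p1 ↔ p2) ↔ p2 = 3/5 ↔ 2/5 = 4/5
p2 → p2 = 2/5 → 2/5 = 1
~(p2 → p2) = ~1 = 0
((p1 ↔ p2) ↔ p2) ∨ ~(p2 → p2) = 4/5 ∨ 0 = 4/5
~p1 = ~0 = 1
~p1 → p1 = 1 → 0 = 0
(((p1 ↔ p2) ↔ p2) ∨ ~(p2 → p2)) ↔ (~p1 → p1) = 4/5 ↔ 0 = 1/5
No assignment yields a value below 1/5, so this is the minimum.

1/5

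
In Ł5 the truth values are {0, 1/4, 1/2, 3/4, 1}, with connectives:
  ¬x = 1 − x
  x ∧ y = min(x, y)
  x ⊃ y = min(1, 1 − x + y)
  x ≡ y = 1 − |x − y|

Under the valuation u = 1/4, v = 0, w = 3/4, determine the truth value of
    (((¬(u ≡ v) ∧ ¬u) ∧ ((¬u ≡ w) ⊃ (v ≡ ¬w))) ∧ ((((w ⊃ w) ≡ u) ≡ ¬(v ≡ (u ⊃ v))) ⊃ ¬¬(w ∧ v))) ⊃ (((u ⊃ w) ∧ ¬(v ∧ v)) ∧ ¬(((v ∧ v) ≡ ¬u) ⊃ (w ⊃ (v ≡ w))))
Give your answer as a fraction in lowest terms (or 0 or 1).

u ≡ v = 1/4 ≡ 0 = 3/4
¬(u ≡ v) = ¬3/4 = 1/4
¬u = ¬1/4 = 3/4
¬(u ≡ v) ∧ ¬u = 1/4 ∧ 3/4 = 1/4
¬u = ¬1/4 = 3/4
¬u ≡ w = 3/4 ≡ 3/4 = 1
¬w = ¬3/4 = 1/4
v ≡ ¬w = 0 ≡ 1/4 = 3/4
(¬u ≡ w) ⊃ (v ≡ ¬w) = 1 ⊃ 3/4 = 3/4
(¬(u ≡ v) ∧ ¬u) ∧ ((¬u ≡ w) ⊃ (v ≡ ¬w)) = 1/4 ∧ 3/4 = 1/4
w ⊃ w = 3/4 ⊃ 3/4 = 1
(w ⊃ w) ≡ u = 1 ≡ 1/4 = 1/4
u ⊃ v = 1/4 ⊃ 0 = 3/4
v ≡ (u ⊃ v) = 0 ≡ 3/4 = 1/4
¬(v ≡ (u ⊃ v)) = ¬1/4 = 3/4
((w ⊃ w) ≡ u) ≡ ¬(v ≡ (u ⊃ v)) = 1/4 ≡ 3/4 = 1/2
w ∧ v = 3/4 ∧ 0 = 0
¬(w ∧ v) = ¬0 = 1
¬¬(w ∧ v) = ¬1 = 0
(((w ⊃ w) ≡ u) ≡ ¬(v ≡ (u ⊃ v))) ⊃ ¬¬(w ∧ v) = 1/2 ⊃ 0 = 1/2
((¬(u ≡ v) ∧ ¬u) ∧ ((¬u ≡ w) ⊃ (v ≡ ¬w))) ∧ ((((w ⊃ w) ≡ u) ≡ ¬(v ≡ (u ⊃ v))) ⊃ ¬¬(w ∧ v)) = 1/4 ∧ 1/2 = 1/4
u ⊃ w = 1/4 ⊃ 3/4 = 1
v ∧ v = 0 ∧ 0 = 0
¬(v ∧ v) = ¬0 = 1
(u ⊃ w) ∧ ¬(v ∧ v) = 1 ∧ 1 = 1
v ∧ v = 0 ∧ 0 = 0
¬u = ¬1/4 = 3/4
(v ∧ v) ≡ ¬u = 0 ≡ 3/4 = 1/4
v ≡ w = 0 ≡ 3/4 = 1/4
w ⊃ (v ≡ w) = 3/4 ⊃ 1/4 = 1/2
((v ∧ v) ≡ ¬u) ⊃ (w ⊃ (v ≡ w)) = 1/4 ⊃ 1/2 = 1
¬(((v ∧ v) ≡ ¬u) ⊃ (w ⊃ (v ≡ w))) = ¬1 = 0
((u ⊃ w) ∧ ¬(v ∧ v)) ∧ ¬(((v ∧ v) ≡ ¬u) ⊃ (w ⊃ (v ≡ w))) = 1 ∧ 0 = 0
(((¬(u ≡ v) ∧ ¬u) ∧ ((¬u ≡ w) ⊃ (v ≡ ¬w))) ∧ ((((w ⊃ w) ≡ u) ≡ ¬(v ≡ (u ⊃ v))) ⊃ ¬¬(w ∧ v))) ⊃ (((u ⊃ w) ∧ ¬(v ∧ v)) ∧ ¬(((v ∧ v) ≡ ¬u) ⊃ (w ⊃ (v ≡ w)))) = 1/4 ⊃ 0 = 3/4

3/4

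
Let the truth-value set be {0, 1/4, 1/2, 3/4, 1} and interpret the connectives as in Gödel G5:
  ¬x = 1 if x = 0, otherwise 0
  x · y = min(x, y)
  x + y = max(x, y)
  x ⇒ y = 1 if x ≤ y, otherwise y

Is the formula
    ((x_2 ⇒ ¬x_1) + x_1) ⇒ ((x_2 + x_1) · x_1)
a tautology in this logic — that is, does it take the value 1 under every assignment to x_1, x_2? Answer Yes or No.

Counterexample: take x_1 = 0, x_2 = 0.
¬x_1 = ¬0 = 1
x_2 ⇒ ¬x_1 = 0 ⇒ 1 = 1
(x_2 ⇒ ¬x_1) + x_1 = 1 + 0 = 1
x_2 + x_1 = 0 + 0 = 0
(x_2 + x_1) · x_1 = 0 · 0 = 0
((x_2 ⇒ ¬x_1) + x_1) ⇒ ((x_2 + x_1) · x_1) = 1 ⇒ 0 = 0
This gives 0 ≠ 1.

No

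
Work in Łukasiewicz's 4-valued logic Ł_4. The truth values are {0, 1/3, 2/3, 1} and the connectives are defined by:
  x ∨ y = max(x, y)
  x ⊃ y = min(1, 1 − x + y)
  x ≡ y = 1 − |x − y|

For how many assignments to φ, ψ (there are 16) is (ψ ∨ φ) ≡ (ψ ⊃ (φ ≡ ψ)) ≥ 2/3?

10

φ = 0, ψ = 0 ↦ 0  <
φ = 0, ψ = 1/3 ↦ 1/3  <
φ = 0, ψ = 2/3 ↦ 1  ≥
φ = 0, ψ = 1 ↦ 0  <
φ = 1/3, ψ = 0 ↦ 1/3  <
φ = 1/3, ψ = 1/3 ↦ 1/3  <
φ = 1/3, ψ = 2/3 ↦ 2/3  ≥
φ = 1/3, ψ = 1 ↦ 1/3  <
φ = 2/3, ψ = 0 ↦ 2/3  ≥
φ = 2/3, ψ = 1/3 ↦ 2/3  ≥
φ = 2/3, ψ = 2/3 ↦ 2/3  ≥
φ = 2/3, ψ = 1 ↦ 2/3  ≥
φ = 1, ψ = 0 ↦ 1  ≥
φ = 1, ψ = 1/3 ↦ 1  ≥
φ = 1, ψ = 2/3 ↦ 1  ≥
φ = 1, ψ = 1 ↦ 1  ≥
So 10 of the 16 assignments meet the threshold.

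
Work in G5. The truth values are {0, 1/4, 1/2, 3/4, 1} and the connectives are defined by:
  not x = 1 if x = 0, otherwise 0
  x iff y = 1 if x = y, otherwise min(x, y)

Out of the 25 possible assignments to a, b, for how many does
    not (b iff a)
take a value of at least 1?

value 1: 8 assignments (counts)
value 0: 17 assignments
So 8 of the 25 assignments meet the threshold.

8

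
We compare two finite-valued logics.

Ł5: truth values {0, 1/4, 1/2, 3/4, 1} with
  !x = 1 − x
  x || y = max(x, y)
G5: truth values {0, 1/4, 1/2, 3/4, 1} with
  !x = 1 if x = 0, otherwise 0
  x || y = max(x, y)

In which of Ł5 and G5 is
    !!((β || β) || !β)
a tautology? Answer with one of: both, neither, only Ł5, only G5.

only G5

In Ł5: at β = 1/4 the value is 3/4 — not a tautology.
In G5: every assignment gives 1 — tautology.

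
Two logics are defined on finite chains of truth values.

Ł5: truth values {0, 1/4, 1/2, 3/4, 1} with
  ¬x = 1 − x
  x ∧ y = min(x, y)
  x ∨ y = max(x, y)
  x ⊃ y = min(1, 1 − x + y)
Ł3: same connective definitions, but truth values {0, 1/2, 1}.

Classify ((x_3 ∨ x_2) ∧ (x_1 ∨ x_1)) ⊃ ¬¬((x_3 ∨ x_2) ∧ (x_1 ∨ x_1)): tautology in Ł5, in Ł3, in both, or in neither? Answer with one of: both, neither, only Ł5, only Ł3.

both

In Ł5: every assignment gives 1 — tautology.
In Ł3: every assignment gives 1 — tautology.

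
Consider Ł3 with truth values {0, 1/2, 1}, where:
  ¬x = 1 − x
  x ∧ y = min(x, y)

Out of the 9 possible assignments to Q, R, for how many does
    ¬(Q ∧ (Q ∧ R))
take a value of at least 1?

5

Q = 0, R = 0 ↦ 1  ≥
Q = 0, R = 1/2 ↦ 1  ≥
Q = 0, R = 1 ↦ 1  ≥
Q = 1/2, R = 0 ↦ 1  ≥
Q = 1/2, R = 1/2 ↦ 1/2  <
Q = 1/2, R = 1 ↦ 1/2  <
Q = 1, R = 0 ↦ 1  ≥
Q = 1, R = 1/2 ↦ 1/2  <
Q = 1, R = 1 ↦ 0  <
So 5 of the 9 assignments meet the threshold.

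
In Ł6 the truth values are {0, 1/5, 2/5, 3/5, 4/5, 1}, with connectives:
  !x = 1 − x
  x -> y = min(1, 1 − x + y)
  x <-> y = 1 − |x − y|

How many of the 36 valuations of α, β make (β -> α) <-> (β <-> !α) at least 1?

3

value 1: 3 assignments (counts)
value 4/5: 15 assignments
value 3/5: 4 assignments
value 2/5: 9 assignments
value 1/5: 2 assignments
value 0: 3 assignments
So 3 of the 36 assignments meet the threshold.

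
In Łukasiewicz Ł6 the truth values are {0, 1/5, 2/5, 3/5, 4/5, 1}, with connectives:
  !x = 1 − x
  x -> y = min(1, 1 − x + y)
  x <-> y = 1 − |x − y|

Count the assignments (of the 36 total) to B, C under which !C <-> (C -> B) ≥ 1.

11

value 1: 11 assignments (counts)
value 4/5: 9 assignments
value 3/5: 7 assignments
value 2/5: 5 assignments
value 1/5: 3 assignments
value 0: 1 assignment
So 11 of the 36 assignments meet the threshold.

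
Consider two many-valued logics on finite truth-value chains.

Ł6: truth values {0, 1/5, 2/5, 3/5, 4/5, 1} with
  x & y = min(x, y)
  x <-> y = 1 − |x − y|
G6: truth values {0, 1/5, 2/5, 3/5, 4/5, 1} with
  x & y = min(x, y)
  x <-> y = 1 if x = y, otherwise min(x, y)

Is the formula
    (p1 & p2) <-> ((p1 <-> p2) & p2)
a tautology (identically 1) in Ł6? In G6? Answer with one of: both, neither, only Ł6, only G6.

only G6

In Ł6: at p1 = 0, p2 = 1/5 the value is 4/5 — not a tautology.
In G6: every assignment gives 1 — tautology.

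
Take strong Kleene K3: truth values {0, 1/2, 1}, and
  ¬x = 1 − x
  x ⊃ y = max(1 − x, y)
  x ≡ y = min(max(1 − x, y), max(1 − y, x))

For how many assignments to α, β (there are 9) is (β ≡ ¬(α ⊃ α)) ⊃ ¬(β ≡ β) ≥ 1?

2

α = 0, β = 0 ↦ 0  <
α = 0, β = 1/2 ↦ 1/2  <
α = 0, β = 1 ↦ 1  ≥
α = 1/2, β = 0 ↦ 1/2  <
α = 1/2, β = 1/2 ↦ 1/2  <
α = 1/2, β = 1 ↦ 1/2  <
α = 1, β = 0 ↦ 0  <
α = 1, β = 1/2 ↦ 1/2  <
α = 1, β = 1 ↦ 1  ≥
So 2 of the 9 assignments meet the threshold.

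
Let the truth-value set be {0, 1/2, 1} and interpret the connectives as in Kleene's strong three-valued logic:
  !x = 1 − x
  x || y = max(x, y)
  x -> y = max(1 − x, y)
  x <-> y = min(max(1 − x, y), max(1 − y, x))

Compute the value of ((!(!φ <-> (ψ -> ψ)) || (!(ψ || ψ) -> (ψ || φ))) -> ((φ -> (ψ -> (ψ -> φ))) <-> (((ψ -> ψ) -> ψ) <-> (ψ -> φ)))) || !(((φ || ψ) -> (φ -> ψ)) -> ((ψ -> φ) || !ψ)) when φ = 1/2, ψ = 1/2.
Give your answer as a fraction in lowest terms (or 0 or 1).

1/2

!φ = !1/2 = 1/2
ψ -> ψ = 1/2 -> 1/2 = 1/2
!φ <-> (ψ -> ψ) = 1/2 <-> 1/2 = 1/2
!(!φ <-> (ψ -> ψ)) = !1/2 = 1/2
ψ || ψ = 1/2 || 1/2 = 1/2
!(ψ || ψ) = !1/2 = 1/2
ψ || φ = 1/2 || 1/2 = 1/2
!(ψ || ψ) -> (ψ || φ) = 1/2 -> 1/2 = 1/2
!(!φ <-> (ψ -> ψ)) || (!(ψ || ψ) -> (ψ || φ)) = 1/2 || 1/2 = 1/2
ψ -> φ = 1/2 -> 1/2 = 1/2
ψ -> (ψ -> φ) = 1/2 -> 1/2 = 1/2
φ -> (ψ -> (ψ -> φ)) = 1/2 -> 1/2 = 1/2
ψ -> ψ = 1/2 -> 1/2 = 1/2
(ψ -> ψ) -> ψ = 1/2 -> 1/2 = 1/2
ψ -> φ = 1/2 -> 1/2 = 1/2
((ψ -> ψ) -> ψ) <-> (ψ -> φ) = 1/2 <-> 1/2 = 1/2
(φ -> (ψ -> (ψ -> φ))) <-> (((ψ -> ψ) -> ψ) <-> (ψ -> φ)) = 1/2 <-> 1/2 = 1/2
(!(!φ <-> (ψ -> ψ)) || (!(ψ || ψ) -> (ψ || φ))) -> ((φ -> (ψ -> (ψ -> φ))) <-> (((ψ -> ψ) -> ψ) <-> (ψ -> φ))) = 1/2 -> 1/2 = 1/2
φ || ψ = 1/2 || 1/2 = 1/2
φ -> ψ = 1/2 -> 1/2 = 1/2
(φ || ψ) -> (φ -> ψ) = 1/2 -> 1/2 = 1/2
ψ -> φ = 1/2 -> 1/2 = 1/2
!ψ = !1/2 = 1/2
(ψ -> φ) || !ψ = 1/2 || 1/2 = 1/2
((φ || ψ) -> (φ -> ψ)) -> ((ψ -> φ) || !ψ) = 1/2 -> 1/2 = 1/2
!(((φ || ψ) -> (φ -> ψ)) -> ((ψ -> φ) || !ψ)) = !1/2 = 1/2
((!(!φ <-> (ψ -> ψ)) || (!(ψ || ψ) -> (ψ || φ))) -> ((φ -> (ψ -> (ψ -> φ))) <-> (((ψ -> ψ) -> ψ) <-> (ψ -> φ)))) || !(((φ || ψ) -> (φ -> ψ)) -> ((ψ -> φ) || !ψ)) = 1/2 || 1/2 = 1/2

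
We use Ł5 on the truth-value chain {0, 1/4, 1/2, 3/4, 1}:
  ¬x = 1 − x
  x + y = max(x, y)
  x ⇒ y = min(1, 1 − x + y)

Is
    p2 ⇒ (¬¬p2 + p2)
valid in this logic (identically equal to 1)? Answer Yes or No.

p2 = 0 ↦ 1
p2 = 1/4 ↦ 1
p2 = 1/2 ↦ 1
p2 = 3/4 ↦ 1
p2 = 1 ↦ 1
Every assignment gives a value ≥ 1.

Yes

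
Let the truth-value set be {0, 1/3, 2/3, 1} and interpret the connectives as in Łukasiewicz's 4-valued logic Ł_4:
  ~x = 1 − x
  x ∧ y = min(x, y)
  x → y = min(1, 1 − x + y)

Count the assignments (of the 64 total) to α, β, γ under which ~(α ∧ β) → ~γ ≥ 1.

30

value 1: 30 assignments (counts)
value 2/3: 15 assignments
value 1/3: 12 assignments
value 0: 7 assignments
So 30 of the 64 assignments meet the threshold.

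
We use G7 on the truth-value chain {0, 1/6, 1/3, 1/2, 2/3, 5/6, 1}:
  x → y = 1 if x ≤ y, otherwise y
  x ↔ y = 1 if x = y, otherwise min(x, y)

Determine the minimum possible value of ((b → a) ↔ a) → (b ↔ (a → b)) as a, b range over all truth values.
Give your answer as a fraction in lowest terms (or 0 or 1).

Take a = 0, b = 1/6:
b → a = 1/6 → 0 = 0
(b → a) ↔ a = 0 ↔ 0 = 1
a → b = 0 → 1/6 = 1
b ↔ (a → b) = 1/6 ↔ 1 = 1/6
((b → a) ↔ a) → (b ↔ (a → b)) = 1 → 1/6 = 1/6
No assignment yields a value below 1/6, so this is the minimum.

1/6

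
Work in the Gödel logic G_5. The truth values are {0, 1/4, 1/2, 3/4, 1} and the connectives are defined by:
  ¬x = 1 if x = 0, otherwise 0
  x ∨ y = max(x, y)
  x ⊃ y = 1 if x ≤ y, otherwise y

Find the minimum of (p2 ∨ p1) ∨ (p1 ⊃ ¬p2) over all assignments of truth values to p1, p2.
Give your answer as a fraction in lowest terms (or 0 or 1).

Take p1 = 1/4, p2 = 1/4:
p2 ∨ p1 = 1/4 ∨ 1/4 = 1/4
¬p2 = ¬1/4 = 0
p1 ⊃ ¬p2 = 1/4 ⊃ 0 = 0
(p2 ∨ p1) ∨ (p1 ⊃ ¬p2) = 1/4 ∨ 0 = 1/4
No assignment yields a value below 1/4, so this is the minimum.

1/4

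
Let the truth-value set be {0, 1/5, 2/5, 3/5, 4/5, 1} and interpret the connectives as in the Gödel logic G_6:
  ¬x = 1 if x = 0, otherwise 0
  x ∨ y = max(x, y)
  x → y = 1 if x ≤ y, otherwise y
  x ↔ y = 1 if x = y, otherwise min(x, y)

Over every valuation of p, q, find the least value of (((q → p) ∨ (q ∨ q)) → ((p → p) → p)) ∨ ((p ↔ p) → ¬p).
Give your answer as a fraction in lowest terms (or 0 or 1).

Take p = 1/5, q = 0:
q → p = 0 → 1/5 = 1
q ∨ q = 0 ∨ 0 = 0
(q → p) ∨ (q ∨ q) = 1 ∨ 0 = 1
p → p = 1/5 → 1/5 = 1
(p → p) → p = 1 → 1/5 = 1/5
((q → p) ∨ (q ∨ q)) → ((p → p) → p) = 1 → 1/5 = 1/5
p ↔ p = 1/5 ↔ 1/5 = 1
¬p = ¬1/5 = 0
(p ↔ p) → ¬p = 1 → 0 = 0
(((q → p) ∨ (q ∨ q)) → ((p → p) → p)) ∨ ((p ↔ p) → ¬p) = 1/5 ∨ 0 = 1/5
No assignment yields a value below 1/5, so this is the minimum.

1/5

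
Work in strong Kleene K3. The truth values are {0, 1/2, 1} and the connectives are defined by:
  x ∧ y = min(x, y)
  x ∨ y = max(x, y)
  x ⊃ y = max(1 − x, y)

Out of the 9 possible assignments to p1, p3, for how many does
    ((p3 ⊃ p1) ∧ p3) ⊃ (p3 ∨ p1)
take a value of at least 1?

7

p1 = 0, p3 = 0 ↦ 1  ≥
p1 = 0, p3 = 1/2 ↦ 1/2  <
p1 = 0, p3 = 1 ↦ 1  ≥
p1 = 1/2, p3 = 0 ↦ 1  ≥
p1 = 1/2, p3 = 1/2 ↦ 1/2  <
p1 = 1/2, p3 = 1 ↦ 1  ≥
p1 = 1, p3 = 0 ↦ 1  ≥
p1 = 1, p3 = 1/2 ↦ 1  ≥
p1 = 1, p3 = 1 ↦ 1  ≥
So 7 of the 9 assignments meet the threshold.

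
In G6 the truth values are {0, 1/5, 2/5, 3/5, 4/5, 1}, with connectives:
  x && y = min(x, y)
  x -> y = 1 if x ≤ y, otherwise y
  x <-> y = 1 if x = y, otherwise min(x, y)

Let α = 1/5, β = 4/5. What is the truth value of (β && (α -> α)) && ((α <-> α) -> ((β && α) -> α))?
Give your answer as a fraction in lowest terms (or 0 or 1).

4/5

α -> α = 1/5 -> 1/5 = 1
β && (α -> α) = 4/5 && 1 = 4/5
α <-> α = 1/5 <-> 1/5 = 1
β && α = 4/5 && 1/5 = 1/5
(β && α) -> α = 1/5 -> 1/5 = 1
(α <-> α) -> ((β && α) -> α) = 1 -> 1 = 1
(β && (α -> α)) && ((α <-> α) -> ((β && α) -> α)) = 4/5 && 1 = 4/5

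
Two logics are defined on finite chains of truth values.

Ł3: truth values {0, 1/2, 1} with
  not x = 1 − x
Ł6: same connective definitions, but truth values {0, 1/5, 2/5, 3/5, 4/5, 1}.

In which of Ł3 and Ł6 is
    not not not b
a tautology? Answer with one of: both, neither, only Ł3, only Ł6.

In Ł3: at b = 1/2 the value is 1/2 — not a tautology.
In Ł6: at b = 1/5 the value is 4/5 — not a tautology.

neither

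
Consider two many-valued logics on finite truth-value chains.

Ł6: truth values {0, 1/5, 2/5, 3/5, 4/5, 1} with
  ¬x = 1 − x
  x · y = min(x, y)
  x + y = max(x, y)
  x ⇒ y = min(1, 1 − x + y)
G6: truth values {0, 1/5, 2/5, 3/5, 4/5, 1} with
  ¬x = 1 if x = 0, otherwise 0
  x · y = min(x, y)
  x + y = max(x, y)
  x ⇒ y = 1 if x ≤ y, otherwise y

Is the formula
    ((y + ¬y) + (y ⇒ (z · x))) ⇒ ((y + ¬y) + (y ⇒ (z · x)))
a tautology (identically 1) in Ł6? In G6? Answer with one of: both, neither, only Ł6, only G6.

both

In Ł6: every assignment gives 1 — tautology.
In G6: every assignment gives 1 — tautology.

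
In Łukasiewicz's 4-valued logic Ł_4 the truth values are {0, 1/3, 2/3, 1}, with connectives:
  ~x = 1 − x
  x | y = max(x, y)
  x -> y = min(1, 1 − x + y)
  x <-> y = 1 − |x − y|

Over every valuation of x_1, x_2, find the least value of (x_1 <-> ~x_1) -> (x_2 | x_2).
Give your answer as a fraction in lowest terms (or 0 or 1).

1/3

Take x_1 = 1/3, x_2 = 0:
~x_1 = ~1/3 = 2/3
x_1 <-> ~x_1 = 1/3 <-> 2/3 = 2/3
x_2 | x_2 = 0 | 0 = 0
(x_1 <-> ~x_1) -> (x_2 | x_2) = 2/3 -> 0 = 1/3
No assignment yields a value below 1/3, so this is the minimum.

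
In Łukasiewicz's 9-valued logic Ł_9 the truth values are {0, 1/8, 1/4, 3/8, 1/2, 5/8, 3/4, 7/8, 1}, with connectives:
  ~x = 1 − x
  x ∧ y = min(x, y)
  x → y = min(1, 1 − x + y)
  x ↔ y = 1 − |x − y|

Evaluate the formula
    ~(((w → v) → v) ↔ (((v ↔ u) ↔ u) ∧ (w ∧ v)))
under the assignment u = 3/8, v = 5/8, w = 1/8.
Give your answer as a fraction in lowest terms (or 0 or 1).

w → v = 1/8 → 5/8 = 1
(w → v) → v = 1 → 5/8 = 5/8
v ↔ u = 5/8 ↔ 3/8 = 3/4
(v ↔ u) ↔ u = 3/4 ↔ 3/8 = 5/8
w ∧ v = 1/8 ∧ 5/8 = 1/8
((v ↔ u) ↔ u) ∧ (w ∧ v) = 5/8 ∧ 1/8 = 1/8
((w → v) → v) ↔ (((v ↔ u) ↔ u) ∧ (w ∧ v)) = 5/8 ↔ 1/8 = 1/2
~(((w → v) → v) ↔ (((v ↔ u) ↔ u) ∧ (w ∧ v))) = ~1/2 = 1/2

1/2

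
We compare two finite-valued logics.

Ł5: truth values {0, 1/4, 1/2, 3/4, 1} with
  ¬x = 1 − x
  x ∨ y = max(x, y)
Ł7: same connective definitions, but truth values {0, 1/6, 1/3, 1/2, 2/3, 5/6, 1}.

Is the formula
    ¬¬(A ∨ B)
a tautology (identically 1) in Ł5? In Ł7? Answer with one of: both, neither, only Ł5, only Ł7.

neither

In Ł5: at A = 0, B = 0 the value is 0 — not a tautology.
In Ł7: at A = 0, B = 0 the value is 0 — not a tautology.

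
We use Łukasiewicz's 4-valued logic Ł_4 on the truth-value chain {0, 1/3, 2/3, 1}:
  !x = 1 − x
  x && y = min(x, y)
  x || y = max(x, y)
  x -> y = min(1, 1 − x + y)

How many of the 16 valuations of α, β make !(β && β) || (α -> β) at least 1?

α = 0, β = 0 ↦ 1  ≥
α = 0, β = 1/3 ↦ 1  ≥
α = 0, β = 2/3 ↦ 1  ≥
α = 0, β = 1 ↦ 1  ≥
α = 1/3, β = 0 ↦ 1  ≥
α = 1/3, β = 1/3 ↦ 1  ≥
α = 1/3, β = 2/3 ↦ 1  ≥
α = 1/3, β = 1 ↦ 1  ≥
α = 2/3, β = 0 ↦ 1  ≥
α = 2/3, β = 1/3 ↦ 2/3  <
α = 2/3, β = 2/3 ↦ 1  ≥
α = 2/3, β = 1 ↦ 1  ≥
α = 1, β = 0 ↦ 1  ≥
α = 1, β = 1/3 ↦ 2/3  <
α = 1, β = 2/3 ↦ 2/3  <
α = 1, β = 1 ↦ 1  ≥
So 13 of the 16 assignments meet the threshold.

13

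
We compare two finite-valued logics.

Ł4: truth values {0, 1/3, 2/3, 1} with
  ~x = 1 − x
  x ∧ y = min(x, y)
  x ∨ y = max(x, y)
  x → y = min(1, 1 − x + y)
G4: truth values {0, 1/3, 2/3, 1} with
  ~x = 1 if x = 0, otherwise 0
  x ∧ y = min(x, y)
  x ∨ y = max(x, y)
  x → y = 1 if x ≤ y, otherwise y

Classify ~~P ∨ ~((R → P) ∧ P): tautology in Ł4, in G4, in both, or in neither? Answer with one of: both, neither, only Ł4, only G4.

only G4

In Ł4: at P = 1/3, R = 0 the value is 2/3 — not a tautology.
In G4: every assignment gives 1 — tautology.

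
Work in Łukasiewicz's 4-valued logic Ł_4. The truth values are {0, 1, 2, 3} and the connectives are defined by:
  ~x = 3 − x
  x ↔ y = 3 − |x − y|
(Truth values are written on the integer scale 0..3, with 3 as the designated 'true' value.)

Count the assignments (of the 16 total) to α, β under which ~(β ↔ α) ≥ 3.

α = 0, β = 0 ↦ 0  <
α = 0, β = 1 ↦ 1  <
α = 0, β = 2 ↦ 2  <
α = 0, β = 3 ↦ 3  ≥
α = 1, β = 0 ↦ 1  <
α = 1, β = 1 ↦ 0  <
α = 1, β = 2 ↦ 1  <
α = 1, β = 3 ↦ 2  <
α = 2, β = 0 ↦ 2  <
α = 2, β = 1 ↦ 1  <
α = 2, β = 2 ↦ 0  <
α = 2, β = 3 ↦ 1  <
α = 3, β = 0 ↦ 3  ≥
α = 3, β = 1 ↦ 2  <
α = 3, β = 2 ↦ 1  <
α = 3, β = 3 ↦ 0  <
So 2 of the 16 assignments meet the threshold.

2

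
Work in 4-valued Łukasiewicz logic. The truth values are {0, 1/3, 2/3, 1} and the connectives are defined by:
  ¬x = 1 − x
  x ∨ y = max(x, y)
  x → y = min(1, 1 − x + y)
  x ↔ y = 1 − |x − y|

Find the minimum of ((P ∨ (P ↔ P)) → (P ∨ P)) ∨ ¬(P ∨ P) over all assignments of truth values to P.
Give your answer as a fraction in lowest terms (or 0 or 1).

2/3

Take P = 1/3:
P ↔ P = 1/3 ↔ 1/3 = 1
P ∨ (P ↔ P) = 1/3 ∨ 1 = 1
P ∨ P = 1/3 ∨ 1/3 = 1/3
(P ∨ (P ↔ P)) → (P ∨ P) = 1 → 1/3 = 1/3
P ∨ P = 1/3 ∨ 1/3 = 1/3
¬(P ∨ P) = ¬1/3 = 2/3
((P ∨ (P ↔ P)) → (P ∨ P)) ∨ ¬(P ∨ P) = 1/3 ∨ 2/3 = 2/3
No assignment yields a value below 2/3, so this is the minimum.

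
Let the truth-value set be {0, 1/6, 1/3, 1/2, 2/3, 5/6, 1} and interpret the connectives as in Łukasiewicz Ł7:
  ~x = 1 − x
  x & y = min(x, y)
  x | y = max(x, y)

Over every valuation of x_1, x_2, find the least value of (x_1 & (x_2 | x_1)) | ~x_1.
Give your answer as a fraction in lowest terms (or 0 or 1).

Take x_1 = 1/2, x_2 = 0:
x_2 | x_1 = 0 | 1/2 = 1/2
x_1 & (x_2 | x_1) = 1/2 & 1/2 = 1/2
~x_1 = ~1/2 = 1/2
(x_1 & (x_2 | x_1)) | ~x_1 = 1/2 | 1/2 = 1/2
No assignment yields a value below 1/2, so this is the minimum.

1/2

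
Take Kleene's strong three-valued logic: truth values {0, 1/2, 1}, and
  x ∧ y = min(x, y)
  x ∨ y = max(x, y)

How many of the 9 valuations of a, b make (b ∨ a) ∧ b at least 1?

a = 0, b = 0 ↦ 0  <
a = 0, b = 1/2 ↦ 1/2  <
a = 0, b = 1 ↦ 1  ≥
a = 1/2, b = 0 ↦ 0  <
a = 1/2, b = 1/2 ↦ 1/2  <
a = 1/2, b = 1 ↦ 1  ≥
a = 1, b = 0 ↦ 0  <
a = 1, b = 1/2 ↦ 1/2  <
a = 1, b = 1 ↦ 1  ≥
So 3 of the 9 assignments meet the threshold.

3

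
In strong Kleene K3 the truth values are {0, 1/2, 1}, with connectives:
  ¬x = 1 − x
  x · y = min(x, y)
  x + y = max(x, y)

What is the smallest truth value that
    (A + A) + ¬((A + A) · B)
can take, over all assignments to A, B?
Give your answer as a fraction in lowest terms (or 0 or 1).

Take A = 1/2, B = 1/2:
A + A = 1/2 + 1/2 = 1/2
A + A = 1/2 + 1/2 = 1/2
(A + A) · B = 1/2 · 1/2 = 1/2
¬((A + A) · B) = ¬1/2 = 1/2
(A + A) + ¬((A + A) · B) = 1/2 + 1/2 = 1/2
No assignment yields a value below 1/2, so this is the minimum.

1/2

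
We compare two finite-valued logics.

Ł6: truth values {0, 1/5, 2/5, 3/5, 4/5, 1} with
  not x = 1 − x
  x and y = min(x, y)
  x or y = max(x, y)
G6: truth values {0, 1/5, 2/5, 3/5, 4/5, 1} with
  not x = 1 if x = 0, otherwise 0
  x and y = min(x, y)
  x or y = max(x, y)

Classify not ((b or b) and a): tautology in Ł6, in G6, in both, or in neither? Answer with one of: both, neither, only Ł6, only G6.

neither

In Ł6: at a = 1/5, b = 1/5 the value is 4/5 — not a tautology.
In G6: at a = 1/5, b = 1/5 the value is 0 — not a tautology.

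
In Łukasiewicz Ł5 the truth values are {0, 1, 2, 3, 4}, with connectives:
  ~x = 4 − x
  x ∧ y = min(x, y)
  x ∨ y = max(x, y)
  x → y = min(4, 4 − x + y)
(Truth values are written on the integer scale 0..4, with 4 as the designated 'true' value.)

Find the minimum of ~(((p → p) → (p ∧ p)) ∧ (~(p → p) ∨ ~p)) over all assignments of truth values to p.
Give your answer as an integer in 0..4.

2

Take p = 2:
p → p = 2 → 2 = 4
p ∧ p = 2 ∧ 2 = 2
(p → p) → (p ∧ p) = 4 → 2 = 2
p → p = 2 → 2 = 4
~(p → p) = ~4 = 0
~p = ~2 = 2
~(p → p) ∨ ~p = 0 ∨ 2 = 2
((p → p) → (p ∧ p)) ∧ (~(p → p) ∨ ~p) = 2 ∧ 2 = 2
~(((p → p) → (p ∧ p)) ∧ (~(p → p) ∨ ~p)) = ~2 = 2
No assignment yields a value below 2, so this is the minimum.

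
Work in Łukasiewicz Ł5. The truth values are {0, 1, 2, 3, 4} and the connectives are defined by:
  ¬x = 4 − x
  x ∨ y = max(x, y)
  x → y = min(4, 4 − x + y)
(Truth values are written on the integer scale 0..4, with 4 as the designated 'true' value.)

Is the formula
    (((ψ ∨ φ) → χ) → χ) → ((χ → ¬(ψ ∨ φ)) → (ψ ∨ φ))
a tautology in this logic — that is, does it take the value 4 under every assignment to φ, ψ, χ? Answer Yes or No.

No

Counterexample: take φ = 0, ψ = 0, χ = 1.
ψ ∨ φ = 0 ∨ 0 = 0
(ψ ∨ φ) → χ = 0 → 1 = 4
((ψ ∨ φ) → χ) → χ = 4 → 1 = 1
ψ ∨ φ = 0 ∨ 0 = 0
¬(ψ ∨ φ) = ¬0 = 4
χ → ¬(ψ ∨ φ) = 1 → 4 = 4
ψ ∨ φ = 0 ∨ 0 = 0
(χ → ¬(ψ ∨ φ)) → (ψ ∨ φ) = 4 → 0 = 0
(((ψ ∨ φ) → χ) → χ) → ((χ → ¬(ψ ∨ φ)) → (ψ ∨ φ)) = 1 → 0 = 3
This gives 3 ≠ 4.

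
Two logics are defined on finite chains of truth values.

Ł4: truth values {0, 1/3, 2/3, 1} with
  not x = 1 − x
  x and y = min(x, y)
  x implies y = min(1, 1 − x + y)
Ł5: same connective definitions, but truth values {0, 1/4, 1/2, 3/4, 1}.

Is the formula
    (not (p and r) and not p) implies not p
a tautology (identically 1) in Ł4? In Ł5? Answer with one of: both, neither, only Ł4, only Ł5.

In Ł4: every assignment gives 1 — tautology.
In Ł5: every assignment gives 1 — tautology.

both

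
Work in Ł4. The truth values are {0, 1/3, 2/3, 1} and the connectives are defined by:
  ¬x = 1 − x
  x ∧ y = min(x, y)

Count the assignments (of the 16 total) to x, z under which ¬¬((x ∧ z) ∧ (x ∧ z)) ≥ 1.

x = 0, z = 0 ↦ 0  <
x = 0, z = 1/3 ↦ 0  <
x = 0, z = 2/3 ↦ 0  <
x = 0, z = 1 ↦ 0  <
x = 1/3, z = 0 ↦ 0  <
x = 1/3, z = 1/3 ↦ 1/3  <
x = 1/3, z = 2/3 ↦ 1/3  <
x = 1/3, z = 1 ↦ 1/3  <
x = 2/3, z = 0 ↦ 0  <
x = 2/3, z = 1/3 ↦ 1/3  <
x = 2/3, z = 2/3 ↦ 2/3  <
x = 2/3, z = 1 ↦ 2/3  <
x = 1, z = 0 ↦ 0  <
x = 1, z = 1/3 ↦ 1/3  <
x = 1, z = 2/3 ↦ 2/3  <
x = 1, z = 1 ↦ 1  ≥
So 1 of the 16 assignments meets the threshold.

1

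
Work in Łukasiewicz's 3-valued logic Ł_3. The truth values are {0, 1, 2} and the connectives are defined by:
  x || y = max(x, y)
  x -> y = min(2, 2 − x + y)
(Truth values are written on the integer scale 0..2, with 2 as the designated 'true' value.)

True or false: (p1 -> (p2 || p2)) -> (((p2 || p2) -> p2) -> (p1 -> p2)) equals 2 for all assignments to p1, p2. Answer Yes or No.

p1 = 0, p2 = 0 ↦ 2
p1 = 0, p2 = 1 ↦ 2
p1 = 0, p2 = 2 ↦ 2
p1 = 1, p2 = 0 ↦ 2
p1 = 1, p2 = 1 ↦ 2
p1 = 1, p2 = 2 ↦ 2
p1 = 2, p2 = 0 ↦ 2
p1 = 2, p2 = 1 ↦ 2
p1 = 2, p2 = 2 ↦ 2
Every assignment gives a value ≥ 2.

Yes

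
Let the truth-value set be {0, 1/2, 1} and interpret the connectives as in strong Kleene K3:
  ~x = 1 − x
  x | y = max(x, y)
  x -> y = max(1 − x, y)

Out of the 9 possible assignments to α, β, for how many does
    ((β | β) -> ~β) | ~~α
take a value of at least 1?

α = 0, β = 0 ↦ 1  ≥
α = 0, β = 1/2 ↦ 1/2  <
α = 0, β = 1 ↦ 0  <
α = 1/2, β = 0 ↦ 1  ≥
α = 1/2, β = 1/2 ↦ 1/2  <
α = 1/2, β = 1 ↦ 1/2  <
α = 1, β = 0 ↦ 1  ≥
α = 1, β = 1/2 ↦ 1  ≥
α = 1, β = 1 ↦ 1  ≥
So 5 of the 9 assignments meet the threshold.

5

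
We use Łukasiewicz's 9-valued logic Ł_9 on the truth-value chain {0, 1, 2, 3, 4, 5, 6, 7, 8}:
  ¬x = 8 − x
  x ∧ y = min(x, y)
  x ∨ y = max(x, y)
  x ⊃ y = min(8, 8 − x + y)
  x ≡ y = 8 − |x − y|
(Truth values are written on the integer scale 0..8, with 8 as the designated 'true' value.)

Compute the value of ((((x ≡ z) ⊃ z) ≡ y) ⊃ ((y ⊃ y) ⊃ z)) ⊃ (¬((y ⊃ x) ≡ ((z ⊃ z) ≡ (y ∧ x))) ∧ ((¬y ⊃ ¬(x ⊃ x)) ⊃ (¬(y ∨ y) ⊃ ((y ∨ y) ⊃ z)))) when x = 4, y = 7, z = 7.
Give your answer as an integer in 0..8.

x ≡ z = 4 ≡ 7 = 5
(x ≡ z) ⊃ z = 5 ⊃ 7 = 8
((x ≡ z) ⊃ z) ≡ y = 8 ≡ 7 = 7
y ⊃ y = 7 ⊃ 7 = 8
(y ⊃ y) ⊃ z = 8 ⊃ 7 = 7
(((x ≡ z) ⊃ z) ≡ y) ⊃ ((y ⊃ y) ⊃ z) = 7 ⊃ 7 = 8
y ⊃ x = 7 ⊃ 4 = 5
z ⊃ z = 7 ⊃ 7 = 8
y ∧ x = 7 ∧ 4 = 4
(z ⊃ z) ≡ (y ∧ x) = 8 ≡ 4 = 4
(y ⊃ x) ≡ ((z ⊃ z) ≡ (y ∧ x)) = 5 ≡ 4 = 7
¬((y ⊃ x) ≡ ((z ⊃ z) ≡ (y ∧ x))) = ¬7 = 1
¬y = ¬7 = 1
x ⊃ x = 4 ⊃ 4 = 8
¬(x ⊃ x) = ¬8 = 0
¬y ⊃ ¬(x ⊃ x) = 1 ⊃ 0 = 7
y ∨ y = 7 ∨ 7 = 7
¬(y ∨ y) = ¬7 = 1
y ∨ y = 7 ∨ 7 = 7
(y ∨ y) ⊃ z = 7 ⊃ 7 = 8
¬(y ∨ y) ⊃ ((y ∨ y) ⊃ z) = 1 ⊃ 8 = 8
(¬y ⊃ ¬(x ⊃ x)) ⊃ (¬(y ∨ y) ⊃ ((y ∨ y) ⊃ z)) = 7 ⊃ 8 = 8
¬((y ⊃ x) ≡ ((z ⊃ z) ≡ (y ∧ x))) ∧ ((¬y ⊃ ¬(x ⊃ x)) ⊃ (¬(y ∨ y) ⊃ ((y ∨ y) ⊃ z))) = 1 ∧ 8 = 1
((((x ≡ z) ⊃ z) ≡ y) ⊃ ((y ⊃ y) ⊃ z)) ⊃ (¬((y ⊃ x) ≡ ((z ⊃ z) ≡ (y ∧ x))) ∧ ((¬y ⊃ ¬(x ⊃ x)) ⊃ (¬(y ∨ y) ⊃ ((y ∨ y) ⊃ z)))) = 8 ⊃ 1 = 1

1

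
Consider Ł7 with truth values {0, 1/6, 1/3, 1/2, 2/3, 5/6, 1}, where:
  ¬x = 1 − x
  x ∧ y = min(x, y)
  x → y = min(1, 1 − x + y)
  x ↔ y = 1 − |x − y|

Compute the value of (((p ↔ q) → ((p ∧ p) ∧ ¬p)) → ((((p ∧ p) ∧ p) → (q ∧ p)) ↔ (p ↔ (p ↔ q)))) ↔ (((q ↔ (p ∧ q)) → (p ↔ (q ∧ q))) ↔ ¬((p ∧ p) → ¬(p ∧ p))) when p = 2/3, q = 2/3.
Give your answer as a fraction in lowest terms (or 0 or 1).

1/3

p ↔ q = 2/3 ↔ 2/3 = 1
p ∧ p = 2/3 ∧ 2/3 = 2/3
¬p = ¬2/3 = 1/3
(p ∧ p) ∧ ¬p = 2/3 ∧ 1/3 = 1/3
(p ↔ q) → ((p ∧ p) ∧ ¬p) = 1 → 1/3 = 1/3
p ∧ p = 2/3 ∧ 2/3 = 2/3
(p ∧ p) ∧ p = 2/3 ∧ 2/3 = 2/3
q ∧ p = 2/3 ∧ 2/3 = 2/3
((p ∧ p) ∧ p) → (q ∧ p) = 2/3 → 2/3 = 1
p ↔ q = 2/3 ↔ 2/3 = 1
p ↔ (p ↔ q) = 2/3 ↔ 1 = 2/3
(((p ∧ p) ∧ p) → (q ∧ p)) ↔ (p ↔ (p ↔ q)) = 1 ↔ 2/3 = 2/3
((p ↔ q) → ((p ∧ p) ∧ ¬p)) → ((((p ∧ p) ∧ p) → (q ∧ p)) ↔ (p ↔ (p ↔ q))) = 1/3 → 2/3 = 1
p ∧ q = 2/3 ∧ 2/3 = 2/3
q ↔ (p ∧ q) = 2/3 ↔ 2/3 = 1
q ∧ q = 2/3 ∧ 2/3 = 2/3
p ↔ (q ∧ q) = 2/3 ↔ 2/3 = 1
(q ↔ (p ∧ q)) → (p ↔ (q ∧ q)) = 1 → 1 = 1
p ∧ p = 2/3 ∧ 2/3 = 2/3
p ∧ p = 2/3 ∧ 2/3 = 2/3
¬(p ∧ p) = ¬2/3 = 1/3
(p ∧ p) → ¬(p ∧ p) = 2/3 → 1/3 = 2/3
¬((p ∧ p) → ¬(p ∧ p)) = ¬2/3 = 1/3
((q ↔ (p ∧ q)) → (p ↔ (q ∧ q))) ↔ ¬((p ∧ p) → ¬(p ∧ p)) = 1 ↔ 1/3 = 1/3
(((p ↔ q) → ((p ∧ p) ∧ ¬p)) → ((((p ∧ p) ∧ p) → (q ∧ p)) ↔ (p ↔ (p ↔ q)))) ↔ (((q ↔ (p ∧ q)) → (p ↔ (q ∧ q))) ↔ ¬((p ∧ p) → ¬(p ∧ p))) = 1 ↔ 1/3 = 1/3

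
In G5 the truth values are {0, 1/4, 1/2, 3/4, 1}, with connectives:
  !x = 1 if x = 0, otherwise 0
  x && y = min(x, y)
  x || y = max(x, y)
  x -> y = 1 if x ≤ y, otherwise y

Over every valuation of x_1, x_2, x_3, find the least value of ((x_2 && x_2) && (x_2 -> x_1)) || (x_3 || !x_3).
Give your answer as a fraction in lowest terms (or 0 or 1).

Take x_1 = 0, x_2 = 0, x_3 = 1/4:
x_2 && x_2 = 0 && 0 = 0
x_2 -> x_1 = 0 -> 0 = 1
(x_2 && x_2) && (x_2 -> x_1) = 0 && 1 = 0
!x_3 = !1/4 = 0
x_3 || !x_3 = 1/4 || 0 = 1/4
((x_2 && x_2) && (x_2 -> x_1)) || (x_3 || !x_3) = 0 || 1/4 = 1/4
No assignment yields a value below 1/4, so this is the minimum.

1/4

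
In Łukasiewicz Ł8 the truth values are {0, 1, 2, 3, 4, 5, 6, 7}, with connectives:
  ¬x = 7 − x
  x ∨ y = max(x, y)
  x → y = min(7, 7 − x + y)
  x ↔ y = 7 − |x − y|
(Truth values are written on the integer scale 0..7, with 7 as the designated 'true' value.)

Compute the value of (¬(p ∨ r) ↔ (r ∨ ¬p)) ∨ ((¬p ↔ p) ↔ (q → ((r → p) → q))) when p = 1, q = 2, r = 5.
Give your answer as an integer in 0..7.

3

p ∨ r = 1 ∨ 5 = 5
¬(p ∨ r) = ¬5 = 2
¬p = ¬1 = 6
r ∨ ¬p = 5 ∨ 6 = 6
¬(p ∨ r) ↔ (r ∨ ¬p) = 2 ↔ 6 = 3
¬p = ¬1 = 6
¬p ↔ p = 6 ↔ 1 = 2
r → p = 5 → 1 = 3
(r → p) → q = 3 → 2 = 6
q → ((r → p) → q) = 2 → 6 = 7
(¬p ↔ p) ↔ (q → ((r → p) → q)) = 2 ↔ 7 = 2
(¬(p ∨ r) ↔ (r ∨ ¬p)) ∨ ((¬p ↔ p) ↔ (q → ((r → p) → q))) = 3 ∨ 2 = 3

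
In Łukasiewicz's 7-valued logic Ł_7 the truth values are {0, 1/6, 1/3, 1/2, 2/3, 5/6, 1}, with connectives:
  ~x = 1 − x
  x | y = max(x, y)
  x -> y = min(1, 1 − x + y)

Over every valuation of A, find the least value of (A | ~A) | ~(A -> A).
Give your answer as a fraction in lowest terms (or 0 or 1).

Take A = 1/2:
~A = ~1/2 = 1/2
A | ~A = 1/2 | 1/2 = 1/2
A -> A = 1/2 -> 1/2 = 1
~(A -> A) = ~1 = 0
(A | ~A) | ~(A -> A) = 1/2 | 0 = 1/2
No assignment yields a value below 1/2, so this is the minimum.

1/2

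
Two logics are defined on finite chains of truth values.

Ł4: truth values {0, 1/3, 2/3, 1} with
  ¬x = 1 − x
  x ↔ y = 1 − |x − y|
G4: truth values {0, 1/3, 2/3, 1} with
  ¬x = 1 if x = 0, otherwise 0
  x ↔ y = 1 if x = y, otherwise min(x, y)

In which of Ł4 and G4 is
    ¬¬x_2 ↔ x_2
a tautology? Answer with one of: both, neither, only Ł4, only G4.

only Ł4

In Ł4: every assignment gives 1 — tautology.
In G4: at x_2 = 1/3 the value is 1/3 — not a tautology.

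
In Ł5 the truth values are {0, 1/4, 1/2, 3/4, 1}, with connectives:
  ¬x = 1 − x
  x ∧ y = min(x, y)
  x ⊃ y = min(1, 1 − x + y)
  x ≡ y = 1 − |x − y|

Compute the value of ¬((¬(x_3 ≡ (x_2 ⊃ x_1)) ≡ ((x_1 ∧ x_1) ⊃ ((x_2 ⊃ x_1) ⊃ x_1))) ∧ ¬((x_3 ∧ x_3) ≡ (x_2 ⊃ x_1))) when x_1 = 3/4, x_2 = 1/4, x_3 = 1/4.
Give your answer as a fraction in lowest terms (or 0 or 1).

1/4

x_2 ⊃ x_1 = 1/4 ⊃ 3/4 = 1
x_3 ≡ (x_2 ⊃ x_1) = 1/4 ≡ 1 = 1/4
¬(x_3 ≡ (x_2 ⊃ x_1)) = ¬1/4 = 3/4
x_1 ∧ x_1 = 3/4 ∧ 3/4 = 3/4
x_2 ⊃ x_1 = 1/4 ⊃ 3/4 = 1
(x_2 ⊃ x_1) ⊃ x_1 = 1 ⊃ 3/4 = 3/4
(x_1 ∧ x_1) ⊃ ((x_2 ⊃ x_1) ⊃ x_1) = 3/4 ⊃ 3/4 = 1
¬(x_3 ≡ (x_2 ⊃ x_1)) ≡ ((x_1 ∧ x_1) ⊃ ((x_2 ⊃ x_1) ⊃ x_1)) = 3/4 ≡ 1 = 3/4
x_3 ∧ x_3 = 1/4 ∧ 1/4 = 1/4
x_2 ⊃ x_1 = 1/4 ⊃ 3/4 = 1
(x_3 ∧ x_3) ≡ (x_2 ⊃ x_1) = 1/4 ≡ 1 = 1/4
¬((x_3 ∧ x_3) ≡ (x_2 ⊃ x_1)) = ¬1/4 = 3/4
(¬(x_3 ≡ (x_2 ⊃ x_1)) ≡ ((x_1 ∧ x_1) ⊃ ((x_2 ⊃ x_1) ⊃ x_1))) ∧ ¬((x_3 ∧ x_3) ≡ (x_2 ⊃ x_1)) = 3/4 ∧ 3/4 = 3/4
¬((¬(x_3 ≡ (x_2 ⊃ x_1)) ≡ ((x_1 ∧ x_1) ⊃ ((x_2 ⊃ x_1) ⊃ x_1))) ∧ ¬((x_3 ∧ x_3) ≡ (x_2 ⊃ x_1))) = ¬3/4 = 1/4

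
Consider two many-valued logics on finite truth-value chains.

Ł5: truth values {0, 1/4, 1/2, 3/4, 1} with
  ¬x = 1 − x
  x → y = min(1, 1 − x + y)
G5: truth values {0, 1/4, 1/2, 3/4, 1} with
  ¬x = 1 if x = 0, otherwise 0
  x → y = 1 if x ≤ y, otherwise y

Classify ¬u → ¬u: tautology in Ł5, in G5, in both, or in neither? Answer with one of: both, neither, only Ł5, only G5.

both

In Ł5: every assignment gives 1 — tautology.
In G5: every assignment gives 1 — tautology.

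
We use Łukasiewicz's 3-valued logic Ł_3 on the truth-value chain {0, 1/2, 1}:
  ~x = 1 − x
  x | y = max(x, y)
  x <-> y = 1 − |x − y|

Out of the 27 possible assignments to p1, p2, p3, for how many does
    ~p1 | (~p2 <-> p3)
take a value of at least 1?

value 1: 15 assignments (counts)
value 1/2: 10 assignments
value 0: 2 assignments
So 15 of the 27 assignments meet the threshold.

15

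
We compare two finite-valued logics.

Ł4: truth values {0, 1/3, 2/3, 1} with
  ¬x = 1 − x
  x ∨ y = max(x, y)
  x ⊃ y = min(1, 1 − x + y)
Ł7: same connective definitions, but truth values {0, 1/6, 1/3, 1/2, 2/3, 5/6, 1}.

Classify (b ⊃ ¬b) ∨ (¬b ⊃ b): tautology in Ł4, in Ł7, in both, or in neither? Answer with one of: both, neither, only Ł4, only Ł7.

In Ł4: every assignment gives 1 — tautology.
In Ł7: every assignment gives 1 — tautology.

both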